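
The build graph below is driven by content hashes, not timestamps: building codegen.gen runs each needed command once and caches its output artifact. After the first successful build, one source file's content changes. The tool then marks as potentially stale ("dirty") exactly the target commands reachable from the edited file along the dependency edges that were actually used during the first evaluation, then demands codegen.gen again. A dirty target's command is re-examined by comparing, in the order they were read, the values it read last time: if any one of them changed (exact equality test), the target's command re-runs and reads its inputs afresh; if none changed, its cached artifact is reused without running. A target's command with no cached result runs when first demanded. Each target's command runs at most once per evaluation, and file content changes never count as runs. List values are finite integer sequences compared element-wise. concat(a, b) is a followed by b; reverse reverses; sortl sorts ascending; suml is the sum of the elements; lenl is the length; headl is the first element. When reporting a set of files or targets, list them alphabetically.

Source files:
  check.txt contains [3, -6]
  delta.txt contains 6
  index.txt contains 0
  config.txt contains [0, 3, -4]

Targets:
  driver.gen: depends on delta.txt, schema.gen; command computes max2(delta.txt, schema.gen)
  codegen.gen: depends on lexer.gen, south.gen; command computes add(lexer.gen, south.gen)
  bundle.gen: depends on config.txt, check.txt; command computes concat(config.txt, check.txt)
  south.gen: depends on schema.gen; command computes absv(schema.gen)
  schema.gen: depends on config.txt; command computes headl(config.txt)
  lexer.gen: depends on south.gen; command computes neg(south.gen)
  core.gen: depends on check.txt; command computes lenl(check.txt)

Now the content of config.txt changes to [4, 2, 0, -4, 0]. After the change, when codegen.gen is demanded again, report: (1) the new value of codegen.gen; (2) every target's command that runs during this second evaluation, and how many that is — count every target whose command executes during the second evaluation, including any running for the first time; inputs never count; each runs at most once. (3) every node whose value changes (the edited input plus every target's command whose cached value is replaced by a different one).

Initial pass — values computed on the first demand:
  schema.gen = headl([0, 3, -4]) = 0
  south.gen = absv(0) = 0
  lexer.gen = neg(0) = 0
  codegen.gen = add(0, 0) = 0

Second demand — change propagation:
  schema.gen: re-runs because config.txt [0, 3, -4]->[4, 2, 0, -4, 0]; new result 4.
  south.gen: re-runs because schema.gen 0->4; new result 4.
  lexer.gen: re-runs because south.gen 0->4; new result -4.
  codegen.gen: re-runs because lexer.gen 0->-4; south.gen 0->4; new result 0 (unchanged).

codegen.gen now evaluates to 0.
Run set: codegen.gen, lexer.gen, schema.gen, south.gen (4 run).
Changed values: config.txt, lexer.gen, schema.gen, south.gen.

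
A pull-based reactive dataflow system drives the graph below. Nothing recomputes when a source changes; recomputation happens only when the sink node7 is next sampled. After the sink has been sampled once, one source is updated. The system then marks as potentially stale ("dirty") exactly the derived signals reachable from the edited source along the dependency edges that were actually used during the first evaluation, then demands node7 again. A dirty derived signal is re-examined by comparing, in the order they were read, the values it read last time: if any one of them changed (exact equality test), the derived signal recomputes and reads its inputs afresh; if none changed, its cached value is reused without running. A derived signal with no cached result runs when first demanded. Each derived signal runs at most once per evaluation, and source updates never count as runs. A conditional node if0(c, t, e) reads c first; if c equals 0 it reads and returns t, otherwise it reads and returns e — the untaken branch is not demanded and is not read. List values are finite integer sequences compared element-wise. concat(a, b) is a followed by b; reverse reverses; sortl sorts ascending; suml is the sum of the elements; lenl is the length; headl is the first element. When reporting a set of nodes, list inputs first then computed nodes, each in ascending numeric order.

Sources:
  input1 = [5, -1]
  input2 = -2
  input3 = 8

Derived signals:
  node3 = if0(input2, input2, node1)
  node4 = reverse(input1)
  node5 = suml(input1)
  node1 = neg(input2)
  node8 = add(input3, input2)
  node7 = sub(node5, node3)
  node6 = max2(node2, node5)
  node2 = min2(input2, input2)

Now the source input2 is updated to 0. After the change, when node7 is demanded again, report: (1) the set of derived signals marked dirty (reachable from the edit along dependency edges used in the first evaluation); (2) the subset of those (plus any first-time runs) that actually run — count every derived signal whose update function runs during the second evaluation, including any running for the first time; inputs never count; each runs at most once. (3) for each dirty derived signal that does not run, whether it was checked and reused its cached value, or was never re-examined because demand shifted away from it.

First evaluation (everything demanded from the output):
  node1 = neg(-2) = 2
  node3 = if0(input2=-2 -> else branch node1) = 2
  node5 = suml([5, -1]) = 4
  node7 = sub(4, 2) = 2

Propagation after the edit:
  node1: marked dirty but never re-examined — demand shifted away from it.
  node3: runs — input2 -2->0; result 0.
  node7: runs — node3 2->0; result 4.

Key observation: a condition flipped, so demand moved to the other branch — node1 is never re-examined.

Marked dirty: node1, node3, node7.
Derived signals that run: node3, node7 — 2 in total.
Never re-examined (demand shifted away): node1.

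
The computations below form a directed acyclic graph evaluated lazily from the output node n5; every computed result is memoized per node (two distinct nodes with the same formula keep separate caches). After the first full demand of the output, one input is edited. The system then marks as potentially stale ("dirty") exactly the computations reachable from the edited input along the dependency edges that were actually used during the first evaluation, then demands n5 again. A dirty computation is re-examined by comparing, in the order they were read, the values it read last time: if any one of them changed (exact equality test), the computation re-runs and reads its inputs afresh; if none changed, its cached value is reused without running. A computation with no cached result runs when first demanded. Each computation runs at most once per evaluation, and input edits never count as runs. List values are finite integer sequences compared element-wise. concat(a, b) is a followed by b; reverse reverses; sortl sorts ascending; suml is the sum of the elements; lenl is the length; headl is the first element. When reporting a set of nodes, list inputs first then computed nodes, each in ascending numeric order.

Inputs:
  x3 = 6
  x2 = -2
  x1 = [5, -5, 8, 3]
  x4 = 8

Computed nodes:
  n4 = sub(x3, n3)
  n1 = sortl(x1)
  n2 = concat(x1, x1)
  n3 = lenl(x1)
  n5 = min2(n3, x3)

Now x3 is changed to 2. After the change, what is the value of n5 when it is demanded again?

First demand of the output computes:
  n3 = lenl([5, -5, 8, 3]) = 4
  n5 = min2(4, 6) = 4

After the edit, cleaning proceeds:
  n5: a read changed (x3 6->2) — executes, giving 2.

Demanding n5 again yields 2.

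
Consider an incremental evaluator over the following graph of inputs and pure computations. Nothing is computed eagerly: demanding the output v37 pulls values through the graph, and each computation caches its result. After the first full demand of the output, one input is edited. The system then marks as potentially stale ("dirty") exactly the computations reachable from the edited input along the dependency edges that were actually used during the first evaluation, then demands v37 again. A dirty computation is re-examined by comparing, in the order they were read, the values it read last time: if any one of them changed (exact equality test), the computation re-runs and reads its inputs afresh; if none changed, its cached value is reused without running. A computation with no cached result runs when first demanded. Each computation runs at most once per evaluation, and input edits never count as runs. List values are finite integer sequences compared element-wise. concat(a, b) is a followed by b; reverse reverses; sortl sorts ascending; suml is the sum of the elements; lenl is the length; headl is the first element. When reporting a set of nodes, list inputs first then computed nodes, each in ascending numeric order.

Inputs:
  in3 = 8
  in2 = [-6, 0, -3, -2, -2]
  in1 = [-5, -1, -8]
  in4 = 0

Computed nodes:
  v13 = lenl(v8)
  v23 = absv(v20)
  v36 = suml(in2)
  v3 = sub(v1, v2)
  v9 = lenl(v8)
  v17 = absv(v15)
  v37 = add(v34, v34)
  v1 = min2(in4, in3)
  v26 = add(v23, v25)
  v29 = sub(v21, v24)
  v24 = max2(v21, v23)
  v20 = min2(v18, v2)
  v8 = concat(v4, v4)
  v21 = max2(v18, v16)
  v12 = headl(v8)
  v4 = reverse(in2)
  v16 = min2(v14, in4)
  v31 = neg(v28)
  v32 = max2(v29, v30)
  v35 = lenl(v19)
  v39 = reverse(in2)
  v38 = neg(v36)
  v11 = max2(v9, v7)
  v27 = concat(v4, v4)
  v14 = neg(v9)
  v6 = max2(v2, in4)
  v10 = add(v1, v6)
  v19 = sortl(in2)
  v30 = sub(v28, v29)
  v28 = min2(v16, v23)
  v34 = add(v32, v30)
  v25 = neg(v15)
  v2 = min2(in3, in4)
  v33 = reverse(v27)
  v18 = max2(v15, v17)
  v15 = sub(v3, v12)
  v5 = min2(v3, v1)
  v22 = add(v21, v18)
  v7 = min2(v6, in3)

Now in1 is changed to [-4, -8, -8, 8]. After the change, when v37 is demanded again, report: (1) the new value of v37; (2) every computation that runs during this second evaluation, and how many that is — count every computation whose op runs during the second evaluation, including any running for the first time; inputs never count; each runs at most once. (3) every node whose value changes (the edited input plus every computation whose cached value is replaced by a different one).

v37 now evaluates to -20.
Run set: none (0 run).
Changed values: in1.
The important point: nothing the output needs ever reads in1, so the edit is invisible to it.

Initial pass — values computed on the first demand:
  v1 = min2(0, 8) = 0
  v2 = min2(8, 0) = 0
  v3 = sub(0, 0) = 0
  v4 = reverse([-6, 0, -3, -2, -2]) = [-2, -2, -3, 0, -6]
  v8 = concat([-2, -2, -3, 0, -6], [-2, -2, -3, 0, -6]) = [-2, -2, -3, 0, -6, -2, -2, -3, 0, -6]
  v9 = lenl([-2, -2, -3, 0, -6, -2, -2, -3, 0, -6]) = 10
  v12 = headl([-2, -2, -3, 0, -6, -2, -2, -3, 0, -6]) = -2
  v14 = neg(10) = -10
  v15 = sub(0, -2) = 2
  v16 = min2(-10, 0) = -10
  v17 = absv(2) = 2
  v18 = max2(2, 2) = 2
  v20 = min2(2, 0) = 0
  v21 = max2(2, -10) = 2
  v23 = absv(0) = 0
  v24 = max2(2, 0) = 2
  v28 = min2(-10, 0) = -10
  v29 = sub(2, 2) = 0
  v30 = sub(-10, 0) = -10
  v32 = max2(0, -10) = 0
  v34 = add(0, -10) = -10
  v37 = add(-10, -10) = -20

Second demand — change propagation:
  no demanded computation ever read in1, so the edit dirties nothing and nothing runs.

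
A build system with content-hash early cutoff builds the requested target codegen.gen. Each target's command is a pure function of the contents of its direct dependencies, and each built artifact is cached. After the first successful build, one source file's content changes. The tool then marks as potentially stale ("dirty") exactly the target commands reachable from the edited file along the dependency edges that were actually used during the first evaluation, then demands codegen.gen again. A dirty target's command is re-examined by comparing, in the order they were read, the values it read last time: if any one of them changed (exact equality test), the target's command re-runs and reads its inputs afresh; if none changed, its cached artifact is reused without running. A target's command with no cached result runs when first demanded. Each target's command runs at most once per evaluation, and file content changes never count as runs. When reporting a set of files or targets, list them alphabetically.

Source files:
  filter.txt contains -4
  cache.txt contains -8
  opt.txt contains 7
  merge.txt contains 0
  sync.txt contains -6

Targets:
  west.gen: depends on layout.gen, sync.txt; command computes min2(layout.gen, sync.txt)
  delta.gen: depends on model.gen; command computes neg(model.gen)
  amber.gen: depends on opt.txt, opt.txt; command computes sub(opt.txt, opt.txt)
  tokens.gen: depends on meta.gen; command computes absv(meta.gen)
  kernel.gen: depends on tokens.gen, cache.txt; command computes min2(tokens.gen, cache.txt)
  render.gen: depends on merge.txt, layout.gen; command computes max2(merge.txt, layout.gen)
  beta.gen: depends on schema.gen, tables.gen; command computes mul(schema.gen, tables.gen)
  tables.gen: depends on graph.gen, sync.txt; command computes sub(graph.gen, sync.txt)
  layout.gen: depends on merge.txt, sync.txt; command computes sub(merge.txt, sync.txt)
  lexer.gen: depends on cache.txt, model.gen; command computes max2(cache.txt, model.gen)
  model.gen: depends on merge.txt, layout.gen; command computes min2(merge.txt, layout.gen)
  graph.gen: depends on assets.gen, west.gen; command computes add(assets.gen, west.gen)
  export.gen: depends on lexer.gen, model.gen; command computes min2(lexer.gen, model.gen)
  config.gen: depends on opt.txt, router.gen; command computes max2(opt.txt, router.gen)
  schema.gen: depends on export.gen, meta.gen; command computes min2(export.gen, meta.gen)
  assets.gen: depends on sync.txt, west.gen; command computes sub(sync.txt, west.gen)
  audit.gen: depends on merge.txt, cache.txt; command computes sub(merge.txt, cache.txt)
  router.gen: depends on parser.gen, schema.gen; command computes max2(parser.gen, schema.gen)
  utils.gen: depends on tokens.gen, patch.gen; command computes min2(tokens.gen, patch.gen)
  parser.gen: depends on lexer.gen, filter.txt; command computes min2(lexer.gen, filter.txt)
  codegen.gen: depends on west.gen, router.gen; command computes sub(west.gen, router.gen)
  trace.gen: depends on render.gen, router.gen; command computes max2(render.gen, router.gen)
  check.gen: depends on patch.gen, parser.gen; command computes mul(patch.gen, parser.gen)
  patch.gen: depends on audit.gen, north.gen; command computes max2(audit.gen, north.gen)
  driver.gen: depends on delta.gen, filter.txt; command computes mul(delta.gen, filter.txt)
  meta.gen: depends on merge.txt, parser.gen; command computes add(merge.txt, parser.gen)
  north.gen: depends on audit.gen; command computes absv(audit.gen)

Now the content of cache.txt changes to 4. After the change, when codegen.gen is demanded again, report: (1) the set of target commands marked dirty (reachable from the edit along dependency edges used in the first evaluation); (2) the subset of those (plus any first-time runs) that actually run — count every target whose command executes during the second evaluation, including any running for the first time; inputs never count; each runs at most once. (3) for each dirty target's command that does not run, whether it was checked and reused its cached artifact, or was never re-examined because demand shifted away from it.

First evaluation (everything demanded from the output):
  layout.gen = sub(0, -6) = 6
  model.gen = min2(0, 6) = 0
  lexer.gen = max2(-8, 0) = 0
  export.gen = min2(0, 0) = 0
  parser.gen = min2(0, -4) = -4
  meta.gen = add(0, -4) = -4
  schema.gen = min2(0, -4) = -4
  router.gen = max2(-4, -4) = -4
  west.gen = min2(6, -6) = -6
  codegen.gen = sub(-6, -4) = -2

Propagation after the edit:
  lexer.gen: runs — cache.txt -8->4; result 4.
  export.gen: runs — lexer.gen 0->4; result 0 (same value as before).
  parser.gen: runs — lexer.gen 0->4; result -4 (same value as before).
  meta.gen: checked — values it read are unchanged (merge.txt unchanged, parser.gen unchanged); reused cached -4 without running.
  schema.gen: checked — values it read are unchanged (export.gen unchanged, meta.gen unchanged); reused cached -4 without running.
  router.gen: checked — values it read are unchanged (parser.gen unchanged, schema.gen unchanged); reused cached -4 without running.
  codegen.gen: checked — values it read are unchanged (west.gen unchanged, router.gen unchanged); reused cached -2 without running.

Key observation: the cutoff stops propagation at meta.gen — its inputs' values are unchanged, so it reuses its cache.

Marked dirty: codegen.gen, export.gen, lexer.gen, meta.gen, parser.gen, router.gen, schema.gen.
Target commands that run: export.gen, lexer.gen, parser.gen — 3 in total.
Checked but reused from cache: codegen.gen, meta.gen, router.gen, schema.gen.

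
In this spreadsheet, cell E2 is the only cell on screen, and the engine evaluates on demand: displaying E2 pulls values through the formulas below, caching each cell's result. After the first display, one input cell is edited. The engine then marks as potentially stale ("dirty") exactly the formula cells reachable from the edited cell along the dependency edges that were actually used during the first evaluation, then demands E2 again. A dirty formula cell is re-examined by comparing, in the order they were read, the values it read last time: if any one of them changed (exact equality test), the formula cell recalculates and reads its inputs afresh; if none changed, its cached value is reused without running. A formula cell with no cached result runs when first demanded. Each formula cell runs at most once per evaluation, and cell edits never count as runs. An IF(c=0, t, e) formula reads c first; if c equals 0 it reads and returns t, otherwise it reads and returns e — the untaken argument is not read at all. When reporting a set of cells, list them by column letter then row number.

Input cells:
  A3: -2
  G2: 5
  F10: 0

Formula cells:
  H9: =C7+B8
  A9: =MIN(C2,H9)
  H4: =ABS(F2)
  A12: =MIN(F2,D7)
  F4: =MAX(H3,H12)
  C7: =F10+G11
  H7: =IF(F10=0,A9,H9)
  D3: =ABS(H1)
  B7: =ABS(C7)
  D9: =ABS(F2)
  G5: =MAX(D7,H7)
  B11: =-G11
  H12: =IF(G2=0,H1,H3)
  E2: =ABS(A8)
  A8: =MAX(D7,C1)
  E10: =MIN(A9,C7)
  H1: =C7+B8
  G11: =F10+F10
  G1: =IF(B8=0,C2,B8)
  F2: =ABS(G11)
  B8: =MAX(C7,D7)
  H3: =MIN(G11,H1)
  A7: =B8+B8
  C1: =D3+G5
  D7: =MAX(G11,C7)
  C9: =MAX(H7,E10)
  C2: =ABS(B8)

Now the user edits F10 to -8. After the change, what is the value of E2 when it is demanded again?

Initial pass — values computed on the first demand:
  G11 = 0 + 0 = 0
  C7 = 0 + 0 = 0
  D7 = MAX(0, 0) = 0
  B8 = MAX(0, 0) = 0
  C2 = ABS(0) = 0
  H1 = 0 + 0 = 0
  D3 = ABS(0) = 0
  H9 = 0 + 0 = 0
  A9 = MIN(0, 0) = 0
  H7 = IF(F10=0: F10=0 -> then branch A9) = 0
  G5 = MAX(0, 0) = 0
  C1 = 0 + 0 = 0
  A8 = MAX(0, 0) = 0
  E2 = ABS(0) = 0

Second demand — change propagation:
  G11: re-runs because F10 0->-8; F10 0->-8; new result -16.
  C7: re-runs because F10 0->-8; G11 0->-16; new result -24.
  D7: re-runs because G11 0->-16; C7 0->-24; new result -16.
  B8: re-runs because C7 0->-24; D7 0->-16; new result -16.
  C2: dirty yet unreached — the second evaluation never asks for it.
  H1: re-runs because C7 0->-24; B8 0->-16; new result -40.
  D3: re-runs because H1 0->-40; new result 40.
  H9: re-runs because C7 0->-24; B8 0->-16; new result -40.
  A9: dirty yet unreached — the second evaluation never asks for it.
  H7: re-runs because F10 0->-8; new result -40.
  G5: re-runs because D7 0->-16; H7 0->-40; new result -16.
  C1: re-runs because D3 0->40; G5 0->-16; new result 24.
  A8: re-runs because D7 0->-16; C1 0->24; new result 24.
  E2: re-runs because A8 0->24; new result 24.

The important point: the flipped condition redirects demand; A9, C2 are left stale, never re-checked.

E2 now evaluates to 24.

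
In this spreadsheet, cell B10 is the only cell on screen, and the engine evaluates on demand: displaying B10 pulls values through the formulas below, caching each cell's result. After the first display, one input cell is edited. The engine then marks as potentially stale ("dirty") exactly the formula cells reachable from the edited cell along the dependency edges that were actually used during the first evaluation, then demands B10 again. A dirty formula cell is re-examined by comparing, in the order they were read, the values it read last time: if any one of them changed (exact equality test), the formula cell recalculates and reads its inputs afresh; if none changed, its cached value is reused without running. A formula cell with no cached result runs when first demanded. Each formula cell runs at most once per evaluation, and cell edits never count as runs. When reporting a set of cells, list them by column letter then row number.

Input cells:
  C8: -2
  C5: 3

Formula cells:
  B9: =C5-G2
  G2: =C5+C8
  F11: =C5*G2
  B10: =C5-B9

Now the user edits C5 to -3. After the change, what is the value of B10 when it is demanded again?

Initial pass — values computed on the first demand:
  G2 = 3 + -2 = 1
  B9 = 3 - 1 = 2
  B10 = 3 - 2 = 1

Second demand — change propagation:
  G2: re-runs because C5 3->-3; new result -5.
  B9: re-runs because C5 3->-3; G2 1->-5; new result 2 (unchanged).
  B10: re-runs because C5 3->-3; new result -5.

B10 now evaluates to -5.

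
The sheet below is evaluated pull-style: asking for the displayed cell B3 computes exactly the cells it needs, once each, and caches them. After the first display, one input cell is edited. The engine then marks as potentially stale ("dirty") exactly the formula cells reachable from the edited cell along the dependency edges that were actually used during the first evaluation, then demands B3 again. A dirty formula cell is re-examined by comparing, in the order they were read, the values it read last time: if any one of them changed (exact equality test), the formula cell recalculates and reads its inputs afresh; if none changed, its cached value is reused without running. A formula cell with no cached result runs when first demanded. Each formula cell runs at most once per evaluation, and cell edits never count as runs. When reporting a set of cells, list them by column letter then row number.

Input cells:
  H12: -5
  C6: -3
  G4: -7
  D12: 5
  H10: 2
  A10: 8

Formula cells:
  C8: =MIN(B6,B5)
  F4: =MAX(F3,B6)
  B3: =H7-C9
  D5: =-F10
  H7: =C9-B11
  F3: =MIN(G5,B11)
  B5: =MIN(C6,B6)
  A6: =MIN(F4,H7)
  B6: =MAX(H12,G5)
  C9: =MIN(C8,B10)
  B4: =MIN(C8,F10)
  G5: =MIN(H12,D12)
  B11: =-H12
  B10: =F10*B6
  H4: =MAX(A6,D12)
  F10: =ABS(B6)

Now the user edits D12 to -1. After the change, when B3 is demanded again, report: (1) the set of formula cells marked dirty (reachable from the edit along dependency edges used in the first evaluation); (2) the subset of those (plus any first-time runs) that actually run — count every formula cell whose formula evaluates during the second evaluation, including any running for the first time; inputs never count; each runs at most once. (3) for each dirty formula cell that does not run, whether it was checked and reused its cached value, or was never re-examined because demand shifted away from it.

First demand of the output computes:
  B11 = -(-5) = 5
  G5 = MIN(-5, 5) = -5
  B6 = MAX(-5, -5) = -5
  B5 = MIN(-3, -5) = -5
  C8 = MIN(-5, -5) = -5
  F10 = ABS(-5) = 5
  B10 = 5 * -5 = -25
  C9 = MIN(-5, -25) = -25
  H7 = -25 - 5 = -30
  B3 = -30 - -25 = -5

After the edit, cleaning proceeds:
  G5: a read changed (D12 5->-1) — executes, giving -5 — identical to its old value.
  B6: dirty, but its reads are unchanged (H12 unchanged, G5 unchanged); cached -5 stands.
  B5: dirty, but its reads are unchanged (C6 unchanged, B6 unchanged); cached -5 stands.
  C8: dirty, but its reads are unchanged (B6 unchanged, B5 unchanged); cached -5 stands.
  F10: dirty, but its reads are unchanged (B6 unchanged); cached 5 stands.
  B10: dirty, but its reads are unchanged (F10 unchanged, B6 unchanged); cached -25 stands.
  C9: dirty, but its reads are unchanged (C8 unchanged, B10 unchanged); cached -25 stands.
  H7: dirty, but its reads are unchanged (C9 unchanged, B11 unchanged); cached -30 stands.
  B3: dirty, but its reads are unchanged (H7 unchanged, C9 unchanged); cached -5 stands.

Note the absorption at G5: it re-runs yet its value is the same, leaving the output's value untouched.

The edit dirties: B3, B5, B6, B10, C8, C9, F10, G5, H7.
1 formula cells run: G5.
Cache hits after checking: B3, B5, B6, B10, C8, C9, F10, H7.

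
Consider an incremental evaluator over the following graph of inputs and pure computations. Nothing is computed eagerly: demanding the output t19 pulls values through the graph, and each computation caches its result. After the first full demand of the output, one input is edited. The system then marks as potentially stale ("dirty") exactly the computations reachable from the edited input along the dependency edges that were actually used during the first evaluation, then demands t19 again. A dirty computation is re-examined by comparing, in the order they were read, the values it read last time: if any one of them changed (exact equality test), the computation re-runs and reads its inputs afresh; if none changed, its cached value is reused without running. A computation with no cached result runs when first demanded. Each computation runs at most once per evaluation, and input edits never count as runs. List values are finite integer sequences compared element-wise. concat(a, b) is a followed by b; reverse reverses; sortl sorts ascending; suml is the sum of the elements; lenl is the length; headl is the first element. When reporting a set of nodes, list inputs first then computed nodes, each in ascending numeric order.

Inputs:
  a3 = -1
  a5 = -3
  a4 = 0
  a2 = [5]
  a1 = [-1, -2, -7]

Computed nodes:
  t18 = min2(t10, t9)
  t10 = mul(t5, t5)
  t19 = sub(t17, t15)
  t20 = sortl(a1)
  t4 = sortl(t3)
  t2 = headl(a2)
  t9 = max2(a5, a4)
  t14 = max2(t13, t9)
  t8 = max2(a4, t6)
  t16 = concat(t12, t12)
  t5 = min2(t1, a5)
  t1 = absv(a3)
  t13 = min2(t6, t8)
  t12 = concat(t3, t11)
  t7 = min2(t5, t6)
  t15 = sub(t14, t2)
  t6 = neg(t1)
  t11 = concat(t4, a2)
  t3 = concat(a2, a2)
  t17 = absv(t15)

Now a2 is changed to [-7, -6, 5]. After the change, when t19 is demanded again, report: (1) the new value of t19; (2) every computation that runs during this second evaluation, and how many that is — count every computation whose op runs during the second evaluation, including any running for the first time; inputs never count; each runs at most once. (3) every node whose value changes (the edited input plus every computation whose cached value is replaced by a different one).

Initial pass — values computed on the first demand:
  t1 = absv(-1) = 1
  t2 = headl([5]) = 5
  t6 = neg(1) = -1
  t8 = max2(0, -1) = 0
  t9 = max2(-3, 0) = 0
  t13 = min2(-1, 0) = -1
  t14 = max2(-1, 0) = 0
  t15 = sub(0, 5) = -5
  t17 = absv(-5) = 5
  t19 = sub(5, -5) = 10

Second demand — change propagation:
  t2: re-runs because a2 [5]->[-7, -6, 5]; new result -7.
  t15: re-runs because t2 5->-7; new result 7.
  t17: re-runs because t15 -5->7; new result 7.
  t19: re-runs because t17 5->7; t15 -5->7; new result 0.

t19 now evaluates to 0.
Run set: t2, t15, t17, t19 (4 run).
Changed values: a2, t2, t15, t17, t19.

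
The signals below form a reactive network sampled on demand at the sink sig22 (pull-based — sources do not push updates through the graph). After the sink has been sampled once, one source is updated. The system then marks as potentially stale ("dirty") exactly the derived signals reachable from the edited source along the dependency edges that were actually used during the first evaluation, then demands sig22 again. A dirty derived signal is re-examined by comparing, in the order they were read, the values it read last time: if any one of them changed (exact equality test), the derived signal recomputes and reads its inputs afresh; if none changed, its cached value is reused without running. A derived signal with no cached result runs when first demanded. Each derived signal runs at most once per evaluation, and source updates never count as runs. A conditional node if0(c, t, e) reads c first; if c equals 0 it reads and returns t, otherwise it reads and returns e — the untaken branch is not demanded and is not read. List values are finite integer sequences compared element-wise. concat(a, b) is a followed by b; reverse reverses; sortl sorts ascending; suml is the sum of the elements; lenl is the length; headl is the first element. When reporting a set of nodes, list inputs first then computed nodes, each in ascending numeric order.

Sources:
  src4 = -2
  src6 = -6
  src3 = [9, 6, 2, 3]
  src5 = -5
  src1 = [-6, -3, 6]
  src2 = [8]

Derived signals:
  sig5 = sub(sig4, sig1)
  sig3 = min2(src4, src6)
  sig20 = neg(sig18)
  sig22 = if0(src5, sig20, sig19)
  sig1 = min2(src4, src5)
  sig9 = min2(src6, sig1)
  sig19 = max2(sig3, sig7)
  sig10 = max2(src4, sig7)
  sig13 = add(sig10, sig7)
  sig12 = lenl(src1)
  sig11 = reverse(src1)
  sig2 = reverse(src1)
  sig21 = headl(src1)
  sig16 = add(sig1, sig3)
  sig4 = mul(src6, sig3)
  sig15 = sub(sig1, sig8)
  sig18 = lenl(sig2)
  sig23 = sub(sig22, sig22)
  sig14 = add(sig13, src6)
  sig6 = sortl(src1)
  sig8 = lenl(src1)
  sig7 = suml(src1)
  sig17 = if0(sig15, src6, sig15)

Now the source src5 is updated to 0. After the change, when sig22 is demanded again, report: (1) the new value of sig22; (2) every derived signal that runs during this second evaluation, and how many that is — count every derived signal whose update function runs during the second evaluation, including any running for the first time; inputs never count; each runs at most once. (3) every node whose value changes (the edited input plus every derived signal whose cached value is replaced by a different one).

sig22 now evaluates to -3.
Run set: sig2, sig18, sig20, sig22 (4 run).
Changed values: src5.
The important point: the flipped condition pulls in fresh nodes; sig2, sig18, sig20 run for the first time.

Initial pass — values computed on the first demand:
  sig3 = min2(-2, -6) = -6
  sig7 = suml([-6, -3, 6]) = -3
  sig19 = max2(-6, -3) = -3
  sig22 = if0(src5=-5 -> else branch sig19) = -3

Second demand — change propagation:
  sig2: newly demanded (no cache) — executes and yields [6, -3, -6].
  sig18: newly demanded (no cache) — executes and yields 3.
  sig20: newly demanded (no cache) — executes and yields -3.
  sig22: re-runs because src5 -5->0; new result -3 (unchanged).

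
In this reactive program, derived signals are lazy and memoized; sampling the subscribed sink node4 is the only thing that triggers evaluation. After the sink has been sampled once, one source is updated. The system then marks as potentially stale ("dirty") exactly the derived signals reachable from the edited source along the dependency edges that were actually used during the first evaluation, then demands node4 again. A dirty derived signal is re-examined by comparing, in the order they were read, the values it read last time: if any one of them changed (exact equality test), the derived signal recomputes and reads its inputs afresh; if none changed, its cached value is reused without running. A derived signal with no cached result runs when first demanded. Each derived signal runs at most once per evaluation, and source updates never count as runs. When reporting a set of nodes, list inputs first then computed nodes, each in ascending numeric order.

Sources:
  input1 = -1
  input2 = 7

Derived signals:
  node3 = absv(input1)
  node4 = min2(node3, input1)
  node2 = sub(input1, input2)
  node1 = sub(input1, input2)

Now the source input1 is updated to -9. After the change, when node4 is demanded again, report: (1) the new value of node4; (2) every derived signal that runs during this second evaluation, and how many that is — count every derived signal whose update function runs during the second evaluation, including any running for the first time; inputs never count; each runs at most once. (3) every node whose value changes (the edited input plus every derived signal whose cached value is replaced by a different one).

Demanding node4 again yields -9.
2 derived signals run: node3, node4.
The nodes whose values change: input1, node3, node4.

First demand of the output computes:
  node3 = absv(-1) = 1
  node4 = min2(1, -1) = -1

After the edit, cleaning proceeds:
  node3: a read changed (input1 -1->-9) — executes, giving 9.
  node4: a read changed (node3 1->9; input1 -1->-9) — executes, giving -9.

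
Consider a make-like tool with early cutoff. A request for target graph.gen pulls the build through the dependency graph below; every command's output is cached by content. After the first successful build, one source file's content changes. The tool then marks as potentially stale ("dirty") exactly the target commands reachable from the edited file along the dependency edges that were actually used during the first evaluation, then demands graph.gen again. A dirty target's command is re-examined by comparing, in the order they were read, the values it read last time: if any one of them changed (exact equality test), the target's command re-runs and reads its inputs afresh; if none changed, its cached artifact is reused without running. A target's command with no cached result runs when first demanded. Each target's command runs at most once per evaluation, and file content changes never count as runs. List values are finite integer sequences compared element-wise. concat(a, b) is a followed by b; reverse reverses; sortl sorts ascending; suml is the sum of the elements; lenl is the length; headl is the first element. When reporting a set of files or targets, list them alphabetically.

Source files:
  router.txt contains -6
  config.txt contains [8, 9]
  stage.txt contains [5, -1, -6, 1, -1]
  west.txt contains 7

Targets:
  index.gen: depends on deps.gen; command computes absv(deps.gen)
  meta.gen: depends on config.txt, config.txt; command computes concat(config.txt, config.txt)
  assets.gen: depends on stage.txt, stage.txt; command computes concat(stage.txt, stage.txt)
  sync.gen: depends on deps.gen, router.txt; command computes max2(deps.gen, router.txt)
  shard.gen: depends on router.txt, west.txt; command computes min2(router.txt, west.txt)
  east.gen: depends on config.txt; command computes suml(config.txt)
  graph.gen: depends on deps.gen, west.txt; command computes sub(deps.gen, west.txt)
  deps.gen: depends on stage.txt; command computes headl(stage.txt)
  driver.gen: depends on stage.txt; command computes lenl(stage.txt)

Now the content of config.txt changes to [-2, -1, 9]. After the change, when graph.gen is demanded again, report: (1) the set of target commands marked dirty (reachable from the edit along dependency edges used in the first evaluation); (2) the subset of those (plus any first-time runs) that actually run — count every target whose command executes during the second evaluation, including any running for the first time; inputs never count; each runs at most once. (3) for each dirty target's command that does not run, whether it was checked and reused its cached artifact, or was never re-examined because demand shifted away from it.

The edit dirties: none.
0 target commands run: none.
No dirty target's command escaped a run.
Note the shortcut — config.txt feeds only undemanded nodes, so no recomputation happens.

First demand of the output computes:
  deps.gen = headl([5, -1, -6, 1, -1]) = 5
  graph.gen = sub(5, 7) = -2

After the edit, cleaning proceeds:
  config.txt only reaches undemanded nodes; the second demand re-runs nothing.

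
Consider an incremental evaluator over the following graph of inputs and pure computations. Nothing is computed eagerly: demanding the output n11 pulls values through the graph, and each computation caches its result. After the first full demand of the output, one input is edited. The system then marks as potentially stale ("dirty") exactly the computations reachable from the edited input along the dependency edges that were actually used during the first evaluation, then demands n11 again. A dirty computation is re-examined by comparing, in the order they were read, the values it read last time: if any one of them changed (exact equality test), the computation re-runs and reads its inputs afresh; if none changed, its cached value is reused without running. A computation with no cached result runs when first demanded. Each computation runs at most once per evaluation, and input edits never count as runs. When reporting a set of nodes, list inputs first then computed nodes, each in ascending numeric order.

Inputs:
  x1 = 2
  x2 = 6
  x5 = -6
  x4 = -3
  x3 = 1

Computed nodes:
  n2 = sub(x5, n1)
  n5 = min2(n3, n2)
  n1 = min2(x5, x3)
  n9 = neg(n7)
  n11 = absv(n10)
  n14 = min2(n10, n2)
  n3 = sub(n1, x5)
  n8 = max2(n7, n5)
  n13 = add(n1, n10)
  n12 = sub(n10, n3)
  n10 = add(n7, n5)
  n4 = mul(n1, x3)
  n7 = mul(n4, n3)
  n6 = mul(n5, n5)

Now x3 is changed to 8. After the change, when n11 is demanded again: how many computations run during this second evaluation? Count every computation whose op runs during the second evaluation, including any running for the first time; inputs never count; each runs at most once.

Initial pass — values computed on the first demand:
  n1 = min2(-6, 1) = -6
  n2 = sub(-6, -6) = 0
  n3 = sub(-6, -6) = 0
  n4 = mul(-6, 1) = -6
  n5 = min2(0, 0) = 0
  n7 = mul(-6, 0) = 0
  n10 = add(0, 0) = 0
  n11 = absv(0) = 0

Second demand — change propagation:
  n1: re-runs because x3 1->8; new result -6 (unchanged).
  n2: re-examined; everything it read last time is the same (x5 unchanged, n1 unchanged) — cache 0 kept, no run.
  n3: re-examined; everything it read last time is the same (n1 unchanged, x5 unchanged) — cache 0 kept, no run.
  n4: re-runs because x3 1->8; new result -48.
  n5: re-examined; everything it read last time is the same (n3 unchanged, n2 unchanged) — cache 0 kept, no run.
  n7: re-runs because n4 -6->-48; new result 0 (unchanged).
  n10: re-examined; everything it read last time is the same (n7 unchanged, n5 unchanged) — cache 0 kept, no run.
  n11: re-examined; everything it read last time is the same (n10 unchanged) — cache 0 kept, no run.

The important point: at n2 every value read last time is unchanged, so the dirty flag clears without a run.

Run set: n1, n4, n7 (3 run).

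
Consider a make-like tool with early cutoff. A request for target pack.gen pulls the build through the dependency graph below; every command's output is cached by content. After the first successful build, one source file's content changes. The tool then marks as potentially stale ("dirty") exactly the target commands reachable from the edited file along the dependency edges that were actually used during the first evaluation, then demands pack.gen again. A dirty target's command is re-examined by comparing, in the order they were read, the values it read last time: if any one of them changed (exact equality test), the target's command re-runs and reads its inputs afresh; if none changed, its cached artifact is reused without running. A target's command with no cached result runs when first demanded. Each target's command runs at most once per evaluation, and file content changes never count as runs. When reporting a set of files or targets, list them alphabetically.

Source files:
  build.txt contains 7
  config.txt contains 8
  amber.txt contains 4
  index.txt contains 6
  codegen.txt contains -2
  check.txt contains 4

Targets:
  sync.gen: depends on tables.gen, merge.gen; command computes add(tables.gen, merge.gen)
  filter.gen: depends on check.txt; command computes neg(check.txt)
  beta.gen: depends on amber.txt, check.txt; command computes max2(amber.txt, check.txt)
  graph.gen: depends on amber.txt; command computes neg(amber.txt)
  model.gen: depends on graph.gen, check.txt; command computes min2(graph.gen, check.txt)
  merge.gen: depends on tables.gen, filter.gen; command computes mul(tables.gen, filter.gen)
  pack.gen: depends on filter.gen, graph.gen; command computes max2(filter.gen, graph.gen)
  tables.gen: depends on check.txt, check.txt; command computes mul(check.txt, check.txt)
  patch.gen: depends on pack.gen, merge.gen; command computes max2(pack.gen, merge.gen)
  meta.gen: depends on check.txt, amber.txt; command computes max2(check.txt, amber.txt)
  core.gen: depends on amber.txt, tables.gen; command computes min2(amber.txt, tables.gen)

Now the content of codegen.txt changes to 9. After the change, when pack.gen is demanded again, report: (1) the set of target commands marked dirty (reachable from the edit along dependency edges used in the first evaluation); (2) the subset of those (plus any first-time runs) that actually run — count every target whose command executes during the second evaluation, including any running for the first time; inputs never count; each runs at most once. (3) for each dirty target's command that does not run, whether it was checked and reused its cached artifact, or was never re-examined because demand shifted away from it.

First demand of the output computes:
  filter.gen = neg(4) = -4
  graph.gen = neg(4) = -4
  pack.gen = max2(-4, -4) = -4

After the edit, cleaning proceeds:
  no node depends on codegen.txt at all; the second demand re-runs nothing.

Note the shortcut — nothing in the graph depends on codegen.txt at all, so no recomputation happens.

The edit dirties: none.
0 target commands run: none.
No dirty target's command escaped a run.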